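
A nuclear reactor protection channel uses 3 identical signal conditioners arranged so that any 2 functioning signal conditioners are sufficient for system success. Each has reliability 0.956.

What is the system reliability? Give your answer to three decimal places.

R = Σ_{i=2}^{3} C(3,i) p^i (1−p)^{3−i} with p = 0.956
C(3,2)·0.956^2·0.044^1 = 0.12064
C(3,3)·0.956^3·0.044^0 = 0.87372
Sum = 0.994

0.994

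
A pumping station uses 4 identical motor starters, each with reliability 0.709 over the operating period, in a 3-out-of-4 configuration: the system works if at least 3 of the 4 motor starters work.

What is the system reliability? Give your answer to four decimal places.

0.6675

R = Σ_{i=3}^{4} C(4,i) p^i (1−p)^{4−i} with p = 0.709
C(4,3)·0.709^3·0.291^1 = 0.414851
C(4,4)·0.709^4·0.291^0 = 0.252688
Sum = 0.6675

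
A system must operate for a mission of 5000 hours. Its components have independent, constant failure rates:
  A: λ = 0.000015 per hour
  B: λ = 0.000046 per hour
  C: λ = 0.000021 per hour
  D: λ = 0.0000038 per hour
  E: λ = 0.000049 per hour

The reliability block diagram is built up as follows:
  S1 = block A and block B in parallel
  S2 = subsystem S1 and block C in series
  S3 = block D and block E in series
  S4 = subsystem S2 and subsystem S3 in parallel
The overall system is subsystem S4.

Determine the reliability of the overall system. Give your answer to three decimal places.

0.974

R(A) = exp(−0.000015 × 5000) = 0.92774
R(B) = exp(−0.000046 × 5000) = 0.79453
R(C) = exp(−0.000021 × 5000) = 0.90032
R(D) = exp(−0.0000038 × 5000) = 0.98118
R(E) = exp(−0.000049 × 5000) = 0.78270
Parallel (A and B): 1 − (1 − 0.92774)(1 − 0.79453) = 0.98515
Series ([0.98515] and C): 0.98515 × 0.90032 = 0.88695
Series (D and E): 0.98118 × 0.78270 = 0.76797
Parallel ([0.88695] and [0.76797]): 1 − (1 − 0.88695)(1 − 0.76797) = 0.974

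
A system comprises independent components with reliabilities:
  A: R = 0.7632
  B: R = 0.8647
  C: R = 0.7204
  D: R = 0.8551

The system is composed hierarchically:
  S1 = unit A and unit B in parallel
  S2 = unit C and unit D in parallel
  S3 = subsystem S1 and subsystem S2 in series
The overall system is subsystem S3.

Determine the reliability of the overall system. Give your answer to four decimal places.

Parallel (A and B): 1 − (1 − 0.763200)(1 − 0.864700) = 0.967961
Parallel (C and D): 1 − (1 − 0.720400)(1 − 0.855100) = 0.959486
Series ([0.967961] and [0.959486]): 0.967961 × 0.959486 = 0.9287

0.9287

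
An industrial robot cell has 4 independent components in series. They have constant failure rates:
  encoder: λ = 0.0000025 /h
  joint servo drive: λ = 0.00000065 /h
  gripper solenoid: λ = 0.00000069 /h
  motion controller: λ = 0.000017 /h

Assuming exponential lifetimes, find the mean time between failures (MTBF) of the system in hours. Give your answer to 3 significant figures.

Series of exponential components: λ_sys = Σ λ_i
λ_sys = 0.0000025 + 0.00000065 + 0.00000069 + 0.000017 = 2.0840e-05 /h
MTBF = 1 / λ_sys = 48000 h

48000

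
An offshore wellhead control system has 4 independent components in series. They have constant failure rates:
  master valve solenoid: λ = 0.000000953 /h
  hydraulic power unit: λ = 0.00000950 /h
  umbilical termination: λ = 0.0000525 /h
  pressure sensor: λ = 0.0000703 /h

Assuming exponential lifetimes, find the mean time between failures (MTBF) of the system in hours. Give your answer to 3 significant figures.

7500

Series of exponential components: λ_sys = Σ λ_i
λ_sys = 0.000000953 + 0.00000950 + 0.0000525 + 0.0000703 = 1.3325e-04 /h
MTBF = 1 / λ_sys = 7500 h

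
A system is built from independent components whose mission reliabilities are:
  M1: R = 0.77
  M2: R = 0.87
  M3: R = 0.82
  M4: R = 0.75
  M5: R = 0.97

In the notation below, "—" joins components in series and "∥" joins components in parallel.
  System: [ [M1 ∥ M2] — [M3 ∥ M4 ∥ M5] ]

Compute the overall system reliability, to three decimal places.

0.969

Parallel (M1 and M2): 1 − (1 − 0.77000)(1 − 0.87000) = 0.97010
Parallel (M3, M4, and M5): 1 − (1 − 0.82000)(1 − 0.75000)(1 − 0.97000) = 0.99865
Series ([0.97010] and [0.99865]): 0.97010 × 0.99865 = 0.969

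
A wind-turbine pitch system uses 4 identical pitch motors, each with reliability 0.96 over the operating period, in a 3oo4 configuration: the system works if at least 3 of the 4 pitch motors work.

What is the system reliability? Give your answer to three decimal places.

R = Σ_{i=3}^{4} C(4,i) p^i (1−p)^{4−i} with p = 0.96
C(4,3)·0.96^3·0.04^1 = 0.14156
C(4,4)·0.96^4·0.04^0 = 0.84935
Sum = 0.991

0.991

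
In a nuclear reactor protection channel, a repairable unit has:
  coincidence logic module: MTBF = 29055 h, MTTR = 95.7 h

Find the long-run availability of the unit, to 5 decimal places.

A(coincidence logic module) = MTBF/(MTBF+MTTR) = 29055/(29055+95.7) = 0.99672

0.99672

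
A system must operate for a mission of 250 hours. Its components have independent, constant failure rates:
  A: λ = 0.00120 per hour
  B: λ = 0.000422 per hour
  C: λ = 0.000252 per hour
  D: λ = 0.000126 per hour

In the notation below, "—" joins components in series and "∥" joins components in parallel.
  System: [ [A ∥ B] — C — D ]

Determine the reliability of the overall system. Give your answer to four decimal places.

R(A) = exp(−0.00120 × 250) = 0.740818
R(B) = exp(−0.000422 × 250) = 0.899874
R(C) = exp(−0.000252 × 250) = 0.938943
R(D) = exp(−0.000126 × 250) = 0.968991
Parallel (A and B): 1 − (1 − 0.740818)(1 − 0.899874) = 0.974049
Series ([0.974049], C, and D): 0.974049 × 0.938943 × 0.968991 = 0.8862

0.8862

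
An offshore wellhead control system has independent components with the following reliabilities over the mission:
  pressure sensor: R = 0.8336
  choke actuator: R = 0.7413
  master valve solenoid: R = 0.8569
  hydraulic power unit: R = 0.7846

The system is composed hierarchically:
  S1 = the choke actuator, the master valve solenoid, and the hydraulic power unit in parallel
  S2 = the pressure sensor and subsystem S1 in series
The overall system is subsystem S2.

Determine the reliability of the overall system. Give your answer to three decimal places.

Parallel (choke actuator, master valve solenoid, and hydraulic power unit): 1 − (1 − 0.74130)(1 − 0.85690)(1 − 0.78460) = 0.99203
Series (pressure sensor and [0.99203]): 0.83360 × 0.99203 = 0.827

0.827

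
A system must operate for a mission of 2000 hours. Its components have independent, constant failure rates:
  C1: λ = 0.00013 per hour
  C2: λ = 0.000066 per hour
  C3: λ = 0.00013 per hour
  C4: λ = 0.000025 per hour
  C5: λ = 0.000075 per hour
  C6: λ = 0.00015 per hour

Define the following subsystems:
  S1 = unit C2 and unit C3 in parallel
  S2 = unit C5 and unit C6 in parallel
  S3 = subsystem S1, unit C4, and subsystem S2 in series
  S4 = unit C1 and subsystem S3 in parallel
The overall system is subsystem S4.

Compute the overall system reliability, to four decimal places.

R(C1) = exp(−0.00013 × 2000) = 0.771052
R(C2) = exp(−0.000066 × 2000) = 0.876341
R(C3) = exp(−0.00013 × 2000) = 0.771052
R(C4) = exp(−0.000025 × 2000) = 0.951229
R(C5) = exp(−0.000075 × 2000) = 0.860708
R(C6) = exp(−0.00015 × 2000) = 0.740818
Parallel (C2 and C3): 1 − (1 − 0.876341)(1 − 0.771052) = 0.971689
Parallel (C5 and C6): 1 − (1 − 0.860708)(1 − 0.740818) = 0.963898
Series ([0.971689], C4, and [0.963898]): 0.971689 × 0.951229 × 0.963898 = 0.890930
Parallel (C1 and [0.890930]): 1 − (1 − 0.771052)(1 − 0.890930) = 0.9750

0.9750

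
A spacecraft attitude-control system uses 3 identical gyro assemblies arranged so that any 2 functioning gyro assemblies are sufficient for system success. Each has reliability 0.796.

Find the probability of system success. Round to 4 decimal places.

0.8921

R = Σ_{i=2}^{3} C(3,i) p^i (1−p)^{3−i} with p = 0.796
C(3,2)·0.796^2·0.204^1 = 0.387773
C(3,3)·0.796^3·0.204^0 = 0.504358
Sum = 0.8921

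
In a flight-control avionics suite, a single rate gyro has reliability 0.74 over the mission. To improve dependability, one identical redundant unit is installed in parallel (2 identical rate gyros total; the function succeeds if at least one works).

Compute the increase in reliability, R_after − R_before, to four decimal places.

R_before = 0.74
R_after = 1 − (1 − 0.74)^2 = 0.9324
ΔR = 0.9324 − 0.74 = 0.1924

0.1924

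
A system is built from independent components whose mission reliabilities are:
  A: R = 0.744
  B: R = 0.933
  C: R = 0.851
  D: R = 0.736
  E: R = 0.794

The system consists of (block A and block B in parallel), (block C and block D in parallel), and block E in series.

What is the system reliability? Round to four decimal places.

0.7497

Parallel (A and B): 1 − (1 − 0.744000)(1 − 0.933000) = 0.982848
Parallel (C and D): 1 − (1 − 0.851000)(1 − 0.736000) = 0.960664
Series ([0.982848], [0.960664], and E): 0.982848 × 0.960664 × 0.794000 = 0.7497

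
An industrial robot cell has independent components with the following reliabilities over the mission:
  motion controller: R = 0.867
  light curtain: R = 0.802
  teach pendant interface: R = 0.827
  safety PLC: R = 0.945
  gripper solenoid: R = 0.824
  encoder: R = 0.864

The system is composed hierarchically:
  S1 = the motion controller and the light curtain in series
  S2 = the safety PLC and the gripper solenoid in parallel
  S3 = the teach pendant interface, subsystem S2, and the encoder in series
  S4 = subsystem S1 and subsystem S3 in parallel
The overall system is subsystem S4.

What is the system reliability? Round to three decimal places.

Series (motion controller and light curtain): 0.86700 × 0.80200 = 0.69533
Parallel (safety PLC and gripper solenoid): 1 − (1 − 0.94500)(1 − 0.82400) = 0.99032
Series (teach pendant interface, [0.99032], and encoder): 0.82700 × 0.99032 × 0.86400 = 0.70761
Parallel ([0.69533] and [0.70761]): 1 − (1 − 0.69533)(1 − 0.70761) = 0.911

0.911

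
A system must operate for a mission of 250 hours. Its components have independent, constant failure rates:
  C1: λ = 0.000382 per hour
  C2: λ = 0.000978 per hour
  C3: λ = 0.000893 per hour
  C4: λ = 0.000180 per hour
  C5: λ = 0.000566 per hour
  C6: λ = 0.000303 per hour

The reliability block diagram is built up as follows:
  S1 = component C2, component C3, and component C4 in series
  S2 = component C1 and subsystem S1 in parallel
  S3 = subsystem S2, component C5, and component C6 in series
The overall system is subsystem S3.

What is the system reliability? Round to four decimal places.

0.7753

R(C1) = exp(−0.000382 × 250) = 0.908918
R(C2) = exp(−0.000978 × 250) = 0.783096
R(C3) = exp(−0.000893 × 250) = 0.799915
R(C4) = exp(−0.000180 × 250) = 0.955997
R(C5) = exp(−0.000566 × 250) = 0.868055
R(C6) = exp(−0.000303 × 250) = 0.927048
Series (C2, C3, and C4): 0.783096 × 0.799915 × 0.955997 = 0.598846
Parallel (C1 and [0.598846]): 1 − (1 − 0.908918)(1 − 0.598846) = 0.963462
Series ([0.963462], C5, and C6): 0.963462 × 0.868055 × 0.927048 = 0.7753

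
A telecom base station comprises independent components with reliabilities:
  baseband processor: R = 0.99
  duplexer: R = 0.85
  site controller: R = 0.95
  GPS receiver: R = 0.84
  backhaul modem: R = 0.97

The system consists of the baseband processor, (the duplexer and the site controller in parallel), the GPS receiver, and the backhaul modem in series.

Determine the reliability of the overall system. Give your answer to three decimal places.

0.801

Parallel (duplexer and site controller): 1 − (1 − 0.85000)(1 − 0.95000) = 0.99250
Series (baseband processor, [0.99250], GPS receiver, and backhaul modem): 0.99000 × 0.99250 × 0.84000 × 0.97000 = 0.801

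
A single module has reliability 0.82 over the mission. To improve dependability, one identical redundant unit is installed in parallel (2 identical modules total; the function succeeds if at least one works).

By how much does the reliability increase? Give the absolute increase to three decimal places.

R_before = 0.82
R_after = 1 − (1 − 0.82)^2 = 0.968
ΔR = 0.968 − 0.82 = 0.148

0.148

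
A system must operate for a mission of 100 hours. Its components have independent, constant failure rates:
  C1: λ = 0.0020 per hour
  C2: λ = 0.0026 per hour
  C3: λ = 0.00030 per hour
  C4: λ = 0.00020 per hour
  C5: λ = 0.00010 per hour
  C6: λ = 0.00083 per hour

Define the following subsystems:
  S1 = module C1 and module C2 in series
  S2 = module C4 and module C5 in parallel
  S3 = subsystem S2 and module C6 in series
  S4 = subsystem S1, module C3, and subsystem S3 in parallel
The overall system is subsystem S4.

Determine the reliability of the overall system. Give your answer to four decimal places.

R(C1) = exp(−0.0020 × 100) = 0.818731
R(C2) = exp(−0.0026 × 100) = 0.771052
R(C3) = exp(−0.00030 × 100) = 0.970446
R(C4) = exp(−0.00020 × 100) = 0.980199
R(C5) = exp(−0.00010 × 100) = 0.990050
R(C6) = exp(−0.00083 × 100) = 0.920351
Series (C1 and C2): 0.818731 × 0.771052 = 0.631284
Parallel (C4 and C5): 1 − (1 − 0.980199)(1 − 0.990050) = 0.999803
Series ([0.999803] and C6): 0.999803 × 0.920351 = 0.920170
Parallel ([0.631284], C3, and [0.920170]): 1 − (1 − 0.631284)(1 − 0.970446)(1 − 0.920170) = 0.9991

0.9991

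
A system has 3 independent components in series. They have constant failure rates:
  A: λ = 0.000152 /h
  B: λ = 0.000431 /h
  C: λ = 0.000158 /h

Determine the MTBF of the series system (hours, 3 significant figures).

1350

Series of exponential components: λ_sys = Σ λ_i
λ_sys = 0.000152 + 0.000431 + 0.000158 = 7.4100e-04 /h
MTBF = 1 / λ_sys = 1350 h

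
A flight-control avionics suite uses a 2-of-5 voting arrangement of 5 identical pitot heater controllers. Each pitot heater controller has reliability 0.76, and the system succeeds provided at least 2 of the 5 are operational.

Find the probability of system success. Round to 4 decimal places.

0.9866

R = Σ_{i=2}^{5} C(5,i) p^i (1−p)^{5−i} with p = 0.76
C(5,2)·0.76^2·0.24^3 = 0.079847
C(5,3)·0.76^3·0.24^2 = 0.252850
C(5,4)·0.76^4·0.24^1 = 0.400346
C(5,5)·0.76^5·0.24^0 = 0.253553
Sum = 0.9866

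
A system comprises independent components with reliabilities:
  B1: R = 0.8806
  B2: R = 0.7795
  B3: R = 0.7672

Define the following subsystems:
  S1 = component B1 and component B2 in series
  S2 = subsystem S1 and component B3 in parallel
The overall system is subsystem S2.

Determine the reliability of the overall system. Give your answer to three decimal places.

Series (B1 and B2): 0.88060 × 0.77950 = 0.68643
Parallel ([0.68643] and B3): 1 − (1 − 0.68643)(1 − 0.76720) = 0.927

0.927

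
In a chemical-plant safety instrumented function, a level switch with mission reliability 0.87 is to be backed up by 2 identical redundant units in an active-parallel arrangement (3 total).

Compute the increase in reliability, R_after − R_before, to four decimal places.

0.1278

R_before = 0.87
R_after = 1 − (1 − 0.87)^3 = 0.9978
ΔR = 0.9978 − 0.87 = 0.1278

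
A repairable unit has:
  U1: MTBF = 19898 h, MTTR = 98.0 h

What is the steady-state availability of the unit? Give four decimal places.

0.9951

A(U1) = MTBF/(MTBF+MTTR) = 19898/(19898+98.0) = 0.9951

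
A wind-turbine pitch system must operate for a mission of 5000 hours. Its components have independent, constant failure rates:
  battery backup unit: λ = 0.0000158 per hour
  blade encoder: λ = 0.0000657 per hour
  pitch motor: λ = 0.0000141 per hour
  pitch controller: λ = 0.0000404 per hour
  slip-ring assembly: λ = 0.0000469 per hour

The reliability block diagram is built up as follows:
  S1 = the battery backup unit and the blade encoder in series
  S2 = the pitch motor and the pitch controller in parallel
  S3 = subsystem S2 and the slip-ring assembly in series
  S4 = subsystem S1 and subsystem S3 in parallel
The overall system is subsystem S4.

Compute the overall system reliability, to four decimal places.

0.9267

R(battery backup unit) = exp(−0.0000158 × 5000) = 0.924040
R(blade encoder) = exp(−0.0000657 × 5000) = 0.720003
R(pitch motor) = exp(−0.0000141 × 5000) = 0.931928
R(pitch controller) = exp(−0.0000404 × 5000) = 0.817095
R(slip-ring assembly) = exp(−0.0000469 × 5000) = 0.790966
Series (battery backup unit and blade encoder): 0.924040 × 0.720003 = 0.665312
Parallel (pitch motor and pitch controller): 1 − (1 − 0.931928)(1 − 0.817095) = 0.987549
Series ([0.987549] and slip-ring assembly): 0.987549 × 0.790966 = 0.781118
Parallel ([0.665312] and [0.781118]): 1 − (1 − 0.665312)(1 − 0.781118) = 0.9267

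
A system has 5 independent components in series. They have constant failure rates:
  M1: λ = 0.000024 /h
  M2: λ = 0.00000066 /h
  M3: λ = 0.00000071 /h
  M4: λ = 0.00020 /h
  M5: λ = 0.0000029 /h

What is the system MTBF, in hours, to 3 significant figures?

4380

Series of exponential components: λ_sys = Σ λ_i
λ_sys = 0.000024 + 0.00000066 + 0.00000071 + 0.00020 + 0.0000029 = 2.2827e-04 /h
MTBF = 1 / λ_sys = 4380 h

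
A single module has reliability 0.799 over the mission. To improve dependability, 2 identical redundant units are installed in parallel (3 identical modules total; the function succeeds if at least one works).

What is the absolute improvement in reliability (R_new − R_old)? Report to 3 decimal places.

R_before = 0.799
R_after = 1 − (1 − 0.799)^3 = 0.992
ΔR = 0.992 − 0.799 = 0.193

0.193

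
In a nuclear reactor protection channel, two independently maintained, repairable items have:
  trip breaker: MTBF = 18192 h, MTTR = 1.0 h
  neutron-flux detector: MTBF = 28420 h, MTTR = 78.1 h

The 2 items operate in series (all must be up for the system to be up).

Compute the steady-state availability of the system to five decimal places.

0.99720

A(trip breaker) = MTBF/(MTBF+MTTR) = 18192/(18192+1.0) = 0.999945
A(neutron-flux detector) = MTBF/(MTBF+MTTR) = 28420/(28420+78.1) = 0.997259
Series availability: 0.999945 × 0.997259 = 0.99720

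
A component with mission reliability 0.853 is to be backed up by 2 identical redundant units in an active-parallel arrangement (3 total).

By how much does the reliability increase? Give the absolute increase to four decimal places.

0.1438

R_before = 0.853
R_after = 1 − (1 − 0.853)^3 = 0.9968
ΔR = 0.9968 − 0.853 = 0.1438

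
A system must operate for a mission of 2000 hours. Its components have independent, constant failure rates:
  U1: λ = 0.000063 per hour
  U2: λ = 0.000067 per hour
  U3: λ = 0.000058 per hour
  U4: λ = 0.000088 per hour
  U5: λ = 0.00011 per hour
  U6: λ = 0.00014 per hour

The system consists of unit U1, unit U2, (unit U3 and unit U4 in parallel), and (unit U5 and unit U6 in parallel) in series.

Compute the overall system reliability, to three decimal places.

0.721

R(U1) = exp(−0.000063 × 2000) = 0.88161
R(U2) = exp(−0.000067 × 2000) = 0.87459
R(U3) = exp(−0.000058 × 2000) = 0.89048
R(U4) = exp(−0.000088 × 2000) = 0.83862
R(U5) = exp(−0.00011 × 2000) = 0.80252
R(U6) = exp(−0.00014 × 2000) = 0.75578
Parallel (U3 and U4): 1 − (1 − 0.89048)(1 − 0.83862) = 0.98233
Parallel (U5 and U6): 1 − (1 − 0.80252)(1 − 0.75578) = 0.95177
Series (U1, U2, [0.98233], and [0.95177]): 0.88161 × 0.87459 × 0.98233 × 0.95177 = 0.721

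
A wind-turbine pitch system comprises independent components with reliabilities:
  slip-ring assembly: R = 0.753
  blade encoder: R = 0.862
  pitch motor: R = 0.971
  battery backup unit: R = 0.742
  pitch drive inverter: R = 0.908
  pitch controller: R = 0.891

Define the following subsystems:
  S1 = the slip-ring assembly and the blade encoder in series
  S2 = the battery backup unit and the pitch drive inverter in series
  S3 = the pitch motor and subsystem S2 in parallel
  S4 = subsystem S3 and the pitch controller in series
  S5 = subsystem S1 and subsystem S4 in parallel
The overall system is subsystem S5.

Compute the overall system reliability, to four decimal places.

Series (slip-ring assembly and blade encoder): 0.753000 × 0.862000 = 0.649086
Series (battery backup unit and pitch drive inverter): 0.742000 × 0.908000 = 0.673736
Parallel (pitch motor and [0.673736]): 1 − (1 − 0.971000)(1 − 0.673736) = 0.990538
Series ([0.990538] and pitch controller): 0.990538 × 0.891000 = 0.882569
Parallel ([0.649086] and [0.882569]): 1 − (1 − 0.649086)(1 − 0.882569) = 0.9588

0.9588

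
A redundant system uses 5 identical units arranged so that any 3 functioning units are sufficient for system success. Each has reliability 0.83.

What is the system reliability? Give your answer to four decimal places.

R = Σ_{i=3}^{5} C(5,i) p^i (1−p)^{5−i} with p = 0.83
C(5,3)·0.83^3·0.17^2 = 0.165246
C(5,4)·0.83^4·0.17^1 = 0.403396
C(5,5)·0.83^5·0.17^0 = 0.393904
Sum = 0.9625

0.9625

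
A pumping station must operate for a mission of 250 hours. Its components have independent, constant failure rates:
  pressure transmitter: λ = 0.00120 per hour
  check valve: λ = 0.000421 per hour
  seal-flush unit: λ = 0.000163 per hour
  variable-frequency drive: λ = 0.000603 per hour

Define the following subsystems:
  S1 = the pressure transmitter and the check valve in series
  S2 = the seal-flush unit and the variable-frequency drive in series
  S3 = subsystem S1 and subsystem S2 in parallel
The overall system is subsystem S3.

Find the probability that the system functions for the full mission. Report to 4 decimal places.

0.9419

R(pressure transmitter) = exp(−0.00120 × 250) = 0.740818
R(check valve) = exp(−0.000421 × 250) = 0.900099
R(seal-flush unit) = exp(−0.000163 × 250) = 0.960069
R(variable-frequency drive) = exp(−0.000603 × 250) = 0.860063
Series (pressure transmitter and check valve): 0.740818 × 0.900099 = 0.666810
Series (seal-flush unit and variable-frequency drive): 0.960069 × 0.860063 = 0.825720
Parallel ([0.666810] and [0.825720]): 1 − (1 − 0.666810)(1 − 0.825720) = 0.9419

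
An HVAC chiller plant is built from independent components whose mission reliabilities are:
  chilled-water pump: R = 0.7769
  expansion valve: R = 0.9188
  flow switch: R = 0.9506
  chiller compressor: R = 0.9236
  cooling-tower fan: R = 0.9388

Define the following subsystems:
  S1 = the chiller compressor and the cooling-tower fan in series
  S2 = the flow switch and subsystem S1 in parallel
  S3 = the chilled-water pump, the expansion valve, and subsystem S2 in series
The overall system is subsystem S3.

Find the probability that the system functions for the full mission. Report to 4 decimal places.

Series (chiller compressor and cooling-tower fan): 0.923600 × 0.938800 = 0.867076
Parallel (flow switch and [0.867076]): 1 − (1 − 0.950600)(1 − 0.867076) = 0.993434
Series (chilled-water pump, expansion valve, and [0.993434]): 0.776900 × 0.918800 × 0.993434 = 0.7091

0.7091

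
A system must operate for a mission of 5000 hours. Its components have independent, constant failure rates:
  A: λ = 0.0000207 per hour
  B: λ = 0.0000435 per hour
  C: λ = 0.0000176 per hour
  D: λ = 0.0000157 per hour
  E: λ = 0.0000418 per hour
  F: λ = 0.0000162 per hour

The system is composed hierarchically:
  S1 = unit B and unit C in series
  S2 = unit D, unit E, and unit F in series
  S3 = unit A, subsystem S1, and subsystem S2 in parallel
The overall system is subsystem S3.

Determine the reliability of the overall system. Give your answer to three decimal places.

0.992

R(A) = exp(−0.0000207 × 5000) = 0.90168
R(B) = exp(−0.0000435 × 5000) = 0.80453
R(C) = exp(−0.0000176 × 5000) = 0.91576
R(D) = exp(−0.0000157 × 5000) = 0.92450
R(E) = exp(−0.0000418 × 5000) = 0.81140
R(F) = exp(−0.0000162 × 5000) = 0.92219
Series (B and C): 0.80453 × 0.91576 = 0.73676
Series (D, E, and F): 0.92450 × 0.81140 × 0.92219 = 0.69177
Parallel (A, [0.73676], and [0.69177]): 1 − (1 − 0.90168)(1 − 0.73676)(1 − 0.69177) = 0.992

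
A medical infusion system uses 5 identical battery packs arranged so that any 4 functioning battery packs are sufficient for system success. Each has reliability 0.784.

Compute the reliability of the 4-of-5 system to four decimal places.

R = Σ_{i=4}^{5} C(5,i) p^i (1−p)^{5−i} with p = 0.784
C(5,4)·0.784^4·0.216^1 = 0.408026
C(5,5)·0.784^5·0.216^0 = 0.296197
Sum = 0.7042

0.7042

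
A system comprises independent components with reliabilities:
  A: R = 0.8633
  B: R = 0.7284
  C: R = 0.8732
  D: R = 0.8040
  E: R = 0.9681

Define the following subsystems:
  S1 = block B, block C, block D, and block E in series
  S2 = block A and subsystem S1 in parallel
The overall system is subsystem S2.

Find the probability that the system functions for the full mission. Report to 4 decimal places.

Series (B, C, D, and E): 0.728400 × 0.873200 × 0.804000 × 0.968100 = 0.495062
Parallel (A and [0.495062]): 1 − (1 − 0.863300)(1 − 0.495062) = 0.9310

0.9310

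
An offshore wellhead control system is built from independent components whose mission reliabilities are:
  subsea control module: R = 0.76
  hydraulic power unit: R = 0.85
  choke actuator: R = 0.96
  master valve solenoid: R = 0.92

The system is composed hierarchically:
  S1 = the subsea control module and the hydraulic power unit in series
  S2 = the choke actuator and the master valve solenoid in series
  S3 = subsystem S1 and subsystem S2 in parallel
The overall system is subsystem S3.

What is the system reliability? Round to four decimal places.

0.9587

Series (subsea control module and hydraulic power unit): 0.760000 × 0.850000 = 0.646000
Series (choke actuator and master valve solenoid): 0.960000 × 0.920000 = 0.883200
Parallel ([0.646000] and [0.883200]): 1 − (1 − 0.646000)(1 − 0.883200) = 0.9587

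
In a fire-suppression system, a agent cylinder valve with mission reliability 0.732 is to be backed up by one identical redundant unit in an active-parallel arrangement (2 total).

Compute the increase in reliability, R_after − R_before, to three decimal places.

R_before = 0.732
R_after = 1 − (1 − 0.732)^2 = 0.928
ΔR = 0.928 − 0.732 = 0.196

0.196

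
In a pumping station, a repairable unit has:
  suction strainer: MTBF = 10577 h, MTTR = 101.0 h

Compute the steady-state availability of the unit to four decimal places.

0.9905

A(suction strainer) = MTBF/(MTBF+MTTR) = 10577/(10577+101.0) = 0.9905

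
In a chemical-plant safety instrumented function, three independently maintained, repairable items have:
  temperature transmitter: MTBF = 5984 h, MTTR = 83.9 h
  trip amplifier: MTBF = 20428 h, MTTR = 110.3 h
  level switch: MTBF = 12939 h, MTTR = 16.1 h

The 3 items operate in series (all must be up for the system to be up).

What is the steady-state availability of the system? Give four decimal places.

0.9797

A(temperature transmitter) = MTBF/(MTBF+MTTR) = 5984/(5984+83.9) = 0.986173
A(trip amplifier) = MTBF/(MTBF+MTTR) = 20428/(20428+110.3) = 0.994630
A(level switch) = MTBF/(MTBF+MTTR) = 12939/(12939+16.1) = 0.998757
Series availability: 0.986173 × 0.994630 × 0.998757 = 0.9797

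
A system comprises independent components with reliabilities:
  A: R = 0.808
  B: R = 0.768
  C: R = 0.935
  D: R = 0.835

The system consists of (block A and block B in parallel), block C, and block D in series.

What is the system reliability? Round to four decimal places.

Parallel (A and B): 1 − (1 − 0.808000)(1 − 0.768000) = 0.955456
Series ([0.955456], C, and D): 0.955456 × 0.935000 × 0.835000 = 0.7459

0.7459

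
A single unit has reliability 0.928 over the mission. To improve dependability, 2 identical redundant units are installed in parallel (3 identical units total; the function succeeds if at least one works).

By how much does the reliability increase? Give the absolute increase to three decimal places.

R_before = 0.928
R_after = 1 − (1 − 0.928)^3 = 1.000
ΔR = 1.000 − 0.928 = 0.072

0.072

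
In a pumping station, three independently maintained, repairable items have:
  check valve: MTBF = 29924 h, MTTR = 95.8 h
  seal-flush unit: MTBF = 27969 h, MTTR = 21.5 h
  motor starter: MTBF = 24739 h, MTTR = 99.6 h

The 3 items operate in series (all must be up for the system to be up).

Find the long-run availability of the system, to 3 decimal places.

0.992

A(check valve) = MTBF/(MTBF+MTTR) = 29924/(29924+95.8) = 0.996809
A(seal-flush unit) = MTBF/(MTBF+MTTR) = 27969/(27969+21.5) = 0.999232
A(motor starter) = MTBF/(MTBF+MTTR) = 24739/(24739+99.6) = 0.995990
Series availability: 0.996809 × 0.999232 × 0.995990 = 0.992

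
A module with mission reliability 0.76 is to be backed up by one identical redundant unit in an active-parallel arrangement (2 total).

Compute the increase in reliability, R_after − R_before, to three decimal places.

0.182

R_before = 0.76
R_after = 1 − (1 − 0.76)^2 = 0.942
ΔR = 0.942 − 0.76 = 0.182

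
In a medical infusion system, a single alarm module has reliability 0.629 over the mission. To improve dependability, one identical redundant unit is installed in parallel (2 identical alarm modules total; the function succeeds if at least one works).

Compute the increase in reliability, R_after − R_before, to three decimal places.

R_before = 0.629
R_after = 1 − (1 − 0.629)^2 = 0.862
ΔR = 0.862 − 0.629 = 0.233

0.233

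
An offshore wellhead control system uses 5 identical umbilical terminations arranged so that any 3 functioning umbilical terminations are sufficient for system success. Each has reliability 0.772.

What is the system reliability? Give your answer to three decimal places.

R = Σ_{i=3}^{5} C(5,i) p^i (1−p)^{5−i} with p = 0.772
C(5,3)·0.772^3·0.228^2 = 0.23918
C(5,4)·0.772^4·0.228^1 = 0.40492
C(5,5)·0.772^5·0.228^0 = 0.27421
Sum = 0.918

0.918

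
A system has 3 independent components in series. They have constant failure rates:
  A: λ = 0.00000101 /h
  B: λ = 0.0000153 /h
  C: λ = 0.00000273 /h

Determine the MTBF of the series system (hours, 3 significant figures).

52500

Series of exponential components: λ_sys = Σ λ_i
λ_sys = 0.00000101 + 0.0000153 + 0.00000273 = 1.9040e-05 /h
MTBF = 1 / λ_sys = 52500 h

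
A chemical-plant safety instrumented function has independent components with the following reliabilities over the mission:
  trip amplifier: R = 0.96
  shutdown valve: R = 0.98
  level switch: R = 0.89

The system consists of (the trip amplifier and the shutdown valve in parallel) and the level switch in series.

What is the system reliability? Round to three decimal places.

Parallel (trip amplifier and shutdown valve): 1 − (1 − 0.96000)(1 − 0.98000) = 0.99920
Series ([0.99920] and level switch): 0.99920 × 0.89000 = 0.889

0.889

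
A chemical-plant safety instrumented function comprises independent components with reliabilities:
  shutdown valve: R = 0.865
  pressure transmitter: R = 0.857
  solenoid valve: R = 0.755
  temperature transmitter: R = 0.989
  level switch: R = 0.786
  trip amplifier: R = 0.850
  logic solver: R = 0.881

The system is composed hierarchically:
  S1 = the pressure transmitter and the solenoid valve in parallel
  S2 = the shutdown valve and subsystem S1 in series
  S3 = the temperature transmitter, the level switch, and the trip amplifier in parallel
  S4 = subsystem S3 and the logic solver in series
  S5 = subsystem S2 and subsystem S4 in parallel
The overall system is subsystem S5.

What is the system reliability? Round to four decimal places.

Parallel (pressure transmitter and solenoid valve): 1 − (1 − 0.857000)(1 − 0.755000) = 0.964965
Series (shutdown valve and [0.964965]): 0.865000 × 0.964965 = 0.834695
Parallel (temperature transmitter, level switch, and trip amplifier): 1 − (1 − 0.989000)(1 − 0.786000)(1 − 0.850000) = 0.999647
Series ([0.999647] and logic solver): 0.999647 × 0.881000 = 0.880689
Parallel ([0.834695] and [0.880689]): 1 − (1 − 0.834695)(1 − 0.880689) = 0.9803

0.9803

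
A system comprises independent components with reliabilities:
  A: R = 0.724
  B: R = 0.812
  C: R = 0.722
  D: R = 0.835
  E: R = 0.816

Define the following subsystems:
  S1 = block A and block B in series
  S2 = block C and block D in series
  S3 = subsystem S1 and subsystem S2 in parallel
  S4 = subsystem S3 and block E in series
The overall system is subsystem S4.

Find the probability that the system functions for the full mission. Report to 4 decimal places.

0.6825

Series (A and B): 0.724000 × 0.812000 = 0.587888
Series (C and D): 0.722000 × 0.835000 = 0.602870
Parallel ([0.587888] and [0.602870]): 1 − (1 − 0.587888)(1 − 0.602870) = 0.836338
Series ([0.836338] and E): 0.836338 × 0.816000 = 0.6825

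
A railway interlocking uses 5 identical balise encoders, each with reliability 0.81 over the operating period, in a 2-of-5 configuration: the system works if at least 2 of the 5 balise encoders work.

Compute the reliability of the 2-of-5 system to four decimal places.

R = Σ_{i=2}^{5} C(5,i) p^i (1−p)^{5−i} with p = 0.81
C(5,2)·0.81^2·0.19^3 = 0.045002
C(5,3)·0.81^3·0.19^2 = 0.191850
C(5,4)·0.81^4·0.19^1 = 0.408944
C(5,5)·0.81^5·0.19^0 = 0.348678
Sum = 0.9945

0.9945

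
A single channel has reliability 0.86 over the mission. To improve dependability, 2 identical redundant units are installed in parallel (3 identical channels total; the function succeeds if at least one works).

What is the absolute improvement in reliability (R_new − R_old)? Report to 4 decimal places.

0.1373

R_before = 0.86
R_after = 1 − (1 − 0.86)^3 = 0.9973
ΔR = 0.9973 − 0.86 = 0.1373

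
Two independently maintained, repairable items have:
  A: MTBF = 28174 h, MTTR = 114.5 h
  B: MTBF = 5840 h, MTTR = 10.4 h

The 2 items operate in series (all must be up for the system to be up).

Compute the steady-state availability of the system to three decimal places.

0.994

A(A) = MTBF/(MTBF+MTTR) = 28174/(28174+114.5) = 0.995952
A(B) = MTBF/(MTBF+MTTR) = 5840/(5840+10.4) = 0.998222
Series availability: 0.995952 × 0.998222 = 0.994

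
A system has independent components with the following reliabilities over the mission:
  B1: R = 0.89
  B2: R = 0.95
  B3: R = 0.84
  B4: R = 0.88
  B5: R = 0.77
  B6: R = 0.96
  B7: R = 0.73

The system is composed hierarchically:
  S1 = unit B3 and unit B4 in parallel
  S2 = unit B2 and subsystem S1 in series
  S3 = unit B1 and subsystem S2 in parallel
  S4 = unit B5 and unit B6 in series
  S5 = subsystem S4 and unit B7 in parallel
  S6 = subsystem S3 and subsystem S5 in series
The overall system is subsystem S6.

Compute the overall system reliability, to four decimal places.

Parallel (B3 and B4): 1 − (1 − 0.840000)(1 − 0.880000) = 0.980800
Series (B2 and [0.980800]): 0.950000 × 0.980800 = 0.931760
Parallel (B1 and [0.931760]): 1 − (1 − 0.890000)(1 − 0.931760) = 0.992494
Series (B5 and B6): 0.770000 × 0.960000 = 0.739200
Parallel ([0.739200] and B7): 1 − (1 − 0.739200)(1 − 0.730000) = 0.929584
Series ([0.992494] and [0.929584]): 0.992494 × 0.929584 = 0.9226

0.9226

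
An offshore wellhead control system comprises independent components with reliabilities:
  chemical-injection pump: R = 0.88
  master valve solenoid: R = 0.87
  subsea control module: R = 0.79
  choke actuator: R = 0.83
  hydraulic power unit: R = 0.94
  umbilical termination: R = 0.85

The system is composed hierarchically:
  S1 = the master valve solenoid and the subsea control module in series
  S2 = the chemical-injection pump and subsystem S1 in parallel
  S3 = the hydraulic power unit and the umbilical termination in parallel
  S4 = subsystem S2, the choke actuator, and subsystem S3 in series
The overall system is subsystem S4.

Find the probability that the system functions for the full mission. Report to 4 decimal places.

0.7917

Series (master valve solenoid and subsea control module): 0.870000 × 0.790000 = 0.687300
Parallel (chemical-injection pump and [0.687300]): 1 − (1 − 0.880000)(1 − 0.687300) = 0.962476
Parallel (hydraulic power unit and umbilical termination): 1 − (1 − 0.940000)(1 − 0.850000) = 0.991000
Series ([0.962476], choke actuator, and [0.991000]): 0.962476 × 0.830000 × 0.991000 = 0.7917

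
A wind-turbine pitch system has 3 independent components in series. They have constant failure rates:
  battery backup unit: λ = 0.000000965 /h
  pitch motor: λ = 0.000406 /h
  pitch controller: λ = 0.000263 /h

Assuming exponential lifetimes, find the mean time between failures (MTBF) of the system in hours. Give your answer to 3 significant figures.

1490

Series of exponential components: λ_sys = Σ λ_i
λ_sys = 0.000000965 + 0.000406 + 0.000263 = 6.6997e-04 /h
MTBF = 1 / λ_sys = 1490 h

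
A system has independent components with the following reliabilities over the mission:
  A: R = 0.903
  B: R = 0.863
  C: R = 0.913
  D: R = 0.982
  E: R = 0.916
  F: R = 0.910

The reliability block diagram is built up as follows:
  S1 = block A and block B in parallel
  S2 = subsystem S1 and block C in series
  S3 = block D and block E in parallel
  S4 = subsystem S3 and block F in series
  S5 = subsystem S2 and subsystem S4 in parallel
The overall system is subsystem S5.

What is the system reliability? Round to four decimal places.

Parallel (A and B): 1 − (1 − 0.903000)(1 − 0.863000) = 0.986711
Series ([0.986711] and C): 0.986711 × 0.913000 = 0.900867
Parallel (D and E): 1 − (1 − 0.982000)(1 − 0.916000) = 0.998488
Series ([0.998488] and F): 0.998488 × 0.910000 = 0.908624
Parallel ([0.900867] and [0.908624]): 1 − (1 − 0.900867)(1 − 0.908624) = 0.9909

0.9909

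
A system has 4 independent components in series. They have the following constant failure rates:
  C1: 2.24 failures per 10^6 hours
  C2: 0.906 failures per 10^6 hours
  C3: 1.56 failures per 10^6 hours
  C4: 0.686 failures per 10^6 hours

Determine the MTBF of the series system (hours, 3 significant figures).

185000

Series of exponential components: λ_sys = Σ λ_i
λ_sys = 0.00000224 + 0.000000906 + 0.00000156 + 0.000000686 = 5.3920e-06 /h
MTBF = 1 / λ_sys = 185000 h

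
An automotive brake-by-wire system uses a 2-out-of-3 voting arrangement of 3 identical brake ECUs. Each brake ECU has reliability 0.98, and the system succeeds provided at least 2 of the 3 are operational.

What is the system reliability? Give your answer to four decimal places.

R = Σ_{i=2}^{3} C(3,i) p^i (1−p)^{3−i} with p = 0.98
C(3,2)·0.98^2·0.02^1 = 0.057624
C(3,3)·0.98^3·0.02^0 = 0.941192
Sum = 0.9988

0.9988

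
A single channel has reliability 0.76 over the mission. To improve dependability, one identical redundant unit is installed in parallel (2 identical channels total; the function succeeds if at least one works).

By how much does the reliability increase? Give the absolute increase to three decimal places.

R_before = 0.76
R_after = 1 − (1 − 0.76)^2 = 0.942
ΔR = 0.942 − 0.76 = 0.182

0.182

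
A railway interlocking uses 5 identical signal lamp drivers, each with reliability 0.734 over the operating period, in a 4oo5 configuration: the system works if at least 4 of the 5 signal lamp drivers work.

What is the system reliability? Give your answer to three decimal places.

R = Σ_{i=4}^{5} C(5,i) p^i (1−p)^{5−i} with p = 0.734
C(5,4)·0.734^4·0.266^1 = 0.38604
C(5,5)·0.734^5·0.266^0 = 0.21305
Sum = 0.599

0.599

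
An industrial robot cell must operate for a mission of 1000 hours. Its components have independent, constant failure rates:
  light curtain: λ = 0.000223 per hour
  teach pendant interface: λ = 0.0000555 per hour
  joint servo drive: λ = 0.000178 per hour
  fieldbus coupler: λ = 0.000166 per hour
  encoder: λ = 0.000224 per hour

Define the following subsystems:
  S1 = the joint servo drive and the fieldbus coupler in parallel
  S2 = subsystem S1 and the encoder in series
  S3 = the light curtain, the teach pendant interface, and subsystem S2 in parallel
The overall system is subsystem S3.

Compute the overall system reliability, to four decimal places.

R(light curtain) = exp(−0.000223 × 1000) = 0.800115
R(teach pendant interface) = exp(−0.0000555 × 1000) = 0.946012
R(joint servo drive) = exp(−0.000178 × 1000) = 0.836942
R(fieldbus coupler) = exp(−0.000166 × 1000) = 0.847046
R(encoder) = exp(−0.000224 × 1000) = 0.799315
Parallel (joint servo drive and fieldbus coupler): 1 − (1 − 0.836942)(1 − 0.847046) = 0.975060
Series ([0.975060] and encoder): 0.975060 × 0.799315 = 0.779380
Parallel (light curtain, teach pendant interface, and [0.779380]): 1 − (1 − 0.800115)(1 − 0.946012)(1 − 0.779380) = 0.9976

0.9976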